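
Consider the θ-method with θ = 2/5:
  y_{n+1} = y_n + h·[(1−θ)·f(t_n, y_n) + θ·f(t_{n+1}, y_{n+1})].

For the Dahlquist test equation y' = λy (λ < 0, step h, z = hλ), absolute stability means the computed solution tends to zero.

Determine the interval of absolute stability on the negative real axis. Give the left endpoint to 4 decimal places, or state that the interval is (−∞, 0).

(-10.0000, 0).

With y'=λy (z=hλ):
  y_{n+1} = y_n + z·[3/5·y_n + 2/5·y_{n+1}] ⇒ (1 − 2/5z)y_{n+1} = (1 + 3/5z)y_n
  so R(z) = (1 + 3/5z)/(1 − 2/5z).

Boundary: |R(x)|=1, x<0.
x=-0.92: |R|=0.3275
R=−1: 1+3/5x = −1+2/5x ⇒ -1/5x=2 ⇒ x=2/(-1/5)=-10.0000
Confirm numerically:
  x=-8.359: |R|=0.92444 <1
  x=-8.223: |R|=0.91714 <1
  x=-7.989: |R|=0.90414 <1
  x=-10.462: |R|=1.01782 >1
  x=-10.282: |R|=1.01103 >1
Interval (-10.0000, 0).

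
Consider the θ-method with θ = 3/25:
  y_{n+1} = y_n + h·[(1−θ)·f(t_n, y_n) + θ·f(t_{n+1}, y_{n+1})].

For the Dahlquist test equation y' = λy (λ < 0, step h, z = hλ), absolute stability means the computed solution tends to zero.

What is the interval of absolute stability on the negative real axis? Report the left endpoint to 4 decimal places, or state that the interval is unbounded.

With y'=λy (z=hλ):
  y_{n+1} = y_n + z·[22/25·y_n + 3/25·y_{n+1}] ⇒ (1 − 3/25z)y_{n+1} = (1 + 22/25z)y_n
  R(z) = (1 + 22/25z)/(1 − 3/25z).

Need |R(x)|<1, x<0.
x=-1.78: |R|=0.4667
R=−1: 1+22/25x = −1+3/25x ⇒ -19/25x=2 ⇒ x=2/(-19/25)=-2.6316
Confirm numerically:
  x=-1.687: |R|=0.40298 <1
  x=-1.668: |R|=0.38981 <1
  x=-1.529: |R|=0.29195 <1
  x=-1.407: |R|=0.20376 <1
  x=-3.113: |R|=1.26637 >1
  x=-2.915: |R|=1.15958 >1
  x=-2.900: |R|=1.15134 >1
Stable set (-2.6316, 0).

(-2.6316, 0).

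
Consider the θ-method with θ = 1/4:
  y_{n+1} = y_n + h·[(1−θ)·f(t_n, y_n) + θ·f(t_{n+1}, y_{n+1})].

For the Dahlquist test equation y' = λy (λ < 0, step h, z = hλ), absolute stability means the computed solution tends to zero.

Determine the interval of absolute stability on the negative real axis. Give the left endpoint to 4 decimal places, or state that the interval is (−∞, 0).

z∈(-4.0000,0).

On y'=λy, z=hλ:
  y_{n+1} = y_n + z·[3/4·y_n + 1/4·y_{n+1}] ⇒ (1 − 1/4z)y_{n+1} = (1 + 3/4z)y_n
  Hence R(z) = (1 + 3/4z)/(1 − 1/4z).

Solve |R(x)|<1 on ℝ⁻.
x=-0.46: |R|=0.5874
R=−1: 1+3/4x = −1+1/4x ⇒ -1/2x=2 ⇒ x=2/(-1/2)=-4.0000
Confirm numerically:
  x=-3.462: |R|=0.85580 <1
  x=-3.168: |R|=0.76786 <1
  x=-2.548: |R|=0.55651 <1
  x=-4.591: |R|=1.13759 >1
  x=-4.227: |R|=1.05518 >1
So |R|<1 on (-4.0000, 0).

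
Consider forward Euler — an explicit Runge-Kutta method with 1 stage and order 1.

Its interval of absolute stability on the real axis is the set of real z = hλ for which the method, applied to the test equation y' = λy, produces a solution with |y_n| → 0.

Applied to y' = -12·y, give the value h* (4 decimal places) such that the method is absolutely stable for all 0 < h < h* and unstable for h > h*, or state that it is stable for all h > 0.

With y'=λy (z=hλ):
  order 1, 1-stage ⇒ R(z)=1+z
  (e.g. R(-1.6)=-0.60000, |R|=0.60000)

Boundary: |R(x)|=1, x<0.
x=-1.6: |R|=0.6000
|R(-2.15)|=1.1500 |R(-0.92)|=0.0800 |R(-0.66)|=0.3400
Bisect:
  x_lo=-2.5589 |R|=1.5589  x_hi=-0.1278 |R|=0.8722
  mid=-1.34336 |R|=0.34336 →hi
  mid=-1.95112 |R|=0.95112 →hi
  mid=-2.25500 |R|=1.25500 →lo
  mid=-2.10306 |R|=1.10306 →lo
  mid=-2.02709 |R|=1.02709 →lo
  mid=-1.98911 |R|=0.98911 →hi
  mid=-2.00810 |R|=1.00810 →lo
  mid=-1.99860 |R|=0.99860 →hi
  mid=-2.00335 |R|=1.00335 →lo
  ...
  [-2.00009,-1.99994] ⇒ x*=-2.0000
So |R|<1 on (-2.0000, 0).

(-2.0000,0); λ=-12 ⇒ h* = 0.1667.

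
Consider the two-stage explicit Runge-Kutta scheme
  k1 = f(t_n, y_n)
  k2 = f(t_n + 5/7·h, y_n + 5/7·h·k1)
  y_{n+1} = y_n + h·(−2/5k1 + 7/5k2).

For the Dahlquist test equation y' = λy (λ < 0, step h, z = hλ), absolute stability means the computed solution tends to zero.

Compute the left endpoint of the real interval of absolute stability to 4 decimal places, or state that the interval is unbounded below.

left endpoint -1.0000.

Test eqn y'=λy, z=hλ:
  k1=λy_n ⇒ h·k1=z·y_n;  k2=λ(1+5/7z)y_n ⇒ h·k2=z(1+5/7z)y_n
  y_{n+1}/y_n = 1 − 2/5z + 7/5z(1+5/7z) = 1 + z + z²
  ⇒ R(z) = 1 + z + z².

Solve |R(x)|<1 on ℝ⁻.
x=-1.75: |R|=2.3125
R=1: x+1x²=0 ⇒ x=−1=-1.0000; min R=1−1/(4·1)=0.7500>−1
Confirm numerically:
  x=-0.972: |R|=0.97278 <1
  x=-0.738: |R|=0.80664 <1
  x=-0.623: |R|=0.76513 <1
  x=-0.400: |R|=0.76000 <1
  x=-1.282: |R|=1.36152 >1
  x=-1.191: |R|=1.22748 >1
So |R|<1 on (-1.0000, 0).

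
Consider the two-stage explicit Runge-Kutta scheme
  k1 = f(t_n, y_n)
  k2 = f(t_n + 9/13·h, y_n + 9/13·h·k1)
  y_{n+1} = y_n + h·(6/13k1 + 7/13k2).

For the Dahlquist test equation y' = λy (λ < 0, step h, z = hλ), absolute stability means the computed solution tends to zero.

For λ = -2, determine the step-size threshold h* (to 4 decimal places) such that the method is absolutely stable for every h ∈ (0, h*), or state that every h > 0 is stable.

(-2.6825,0); λ=-2 ⇒ h* = (169/63)/2 = 1.3413.

Set f=λy, z=hλ:
  k1=λy_n ⇒ h·k1=z·y_n;  k2=λ(1+9/13z)y_n ⇒ h·k2=z(1+9/13z)y_n
  y_{n+1}/y_n = 1 + 6/13z + 7/13z(1+9/13z) = 1 + z + 63/169z²
  so R(z) = 1 + z + 63/169z².

Solve |R(x)|<1 on ℝ⁻.
x=-1.31: |R|=0.3297
R=1: x+63/169x²=0 ⇒ x=−169/63=-2.6825; min R=1−1/(4·63/169)=0.3294>−1
Confirm numerically:
  x=-2.088: |R|=0.53723 <1
  x=-1.352: |R|=0.32941 <1
  x=-1.158: |R|=0.34189 <1
  x=-2.982: |R|=1.33289 >1
  x=-2.821: |R|=1.14561 >1
  x=-2.785: |R|=1.10637 >1
Interval (-2.6825, 0).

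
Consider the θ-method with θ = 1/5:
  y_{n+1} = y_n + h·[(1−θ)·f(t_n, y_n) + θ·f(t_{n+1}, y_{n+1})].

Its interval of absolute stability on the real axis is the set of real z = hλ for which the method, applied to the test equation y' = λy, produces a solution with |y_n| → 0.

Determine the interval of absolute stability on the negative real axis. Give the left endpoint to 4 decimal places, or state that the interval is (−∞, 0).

(-3.3333, 0).

On y'=λy, z=hλ:
  y_{n+1} = y_n + z·[4/5·y_n + 1/5·y_{n+1}] ⇒ (1 − 1/5z)y_{n+1} = (1 + 4/5z)y_n
  R(z) = (1 + 4/5z)/(1 − 1/5z).

Solve |R(x)|<1 on ℝ⁻.
x=-1.51: |R|=0.1598
R=−1: 1+4/5x = −1+1/5x ⇒ -3/5x=2 ⇒ x=2/(-3/5)=-3.3333
Confirm numerically:
  x=-3.244: |R|=0.96749 <1
  x=-2.490: |R|=0.66222 <1
  x=-2.239: |R|=0.54648 <1
  x=-3.878: |R|=1.18405 >1
  x=-3.635: |R|=1.10481 >1
  x=-3.470: |R|=1.04841 >1
So |R|<1 on (-3.3333, 0).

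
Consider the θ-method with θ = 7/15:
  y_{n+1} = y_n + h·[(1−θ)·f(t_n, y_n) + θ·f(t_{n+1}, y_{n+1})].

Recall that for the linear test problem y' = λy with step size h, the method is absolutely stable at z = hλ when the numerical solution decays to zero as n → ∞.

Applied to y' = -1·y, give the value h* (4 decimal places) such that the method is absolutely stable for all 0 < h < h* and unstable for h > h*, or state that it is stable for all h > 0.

(-30.0000,0); λ=-1 ⇒ h* = (30)/1 = 30.0000.

Set f=λy, z=hλ:
  y_{n+1} = y_n + z·[8/15·y_n + 7/15·y_{n+1}] ⇒ (1 − 7/15z)y_{n+1} = (1 + 8/15z)y_n
  so R(z) = (1 + 8/15z)/(1 − 7/15z).

Solve |R(x)|<1 on ℝ⁻.
x=-1.57: |R|=0.0939
R=−1: 1+8/15x = −1+7/15x ⇒ -1/15x=2 ⇒ x=2/(-1/15)=-30.0000
Confirm numerically:
  x=-25.662: |R|=0.97771 <1
  x=-20.928: |R|=0.94383 <1
  x=-19.247: |R|=0.92818 <1
  x=-30.545: |R|=1.00238 >1
  x=-30.242: |R|=1.00107 >1
  x=-30.024: |R|=1.00011 >1
Interval (-30.0000, 0).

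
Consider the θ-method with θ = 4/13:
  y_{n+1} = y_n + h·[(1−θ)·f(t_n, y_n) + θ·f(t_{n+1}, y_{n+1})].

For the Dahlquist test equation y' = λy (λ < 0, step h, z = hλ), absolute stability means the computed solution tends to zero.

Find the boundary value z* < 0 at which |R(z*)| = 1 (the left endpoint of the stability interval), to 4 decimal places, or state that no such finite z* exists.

z* = -5.2000.

On y'=λy, z=hλ:
  y_{n+1} = y_n + z·[9/13·y_n + 4/13·y_{n+1}] ⇒ (1 − 4/13z)y_{n+1} = (1 + 9/13z)y_n
  so R(z) = (1 + 9/13z)/(1 − 4/13z).

Find x<0 with |R(x)|<1.
x=-0.56: |R|=0.5223
R=−1: 1+9/13x = −1+4/13x ⇒ -5/13x=2 ⇒ x=2/(-5/13)=-5.2000
Confirm numerically:
  x=-5.162: |R|=0.99435 <1
  x=-3.799: |R|=0.75156 <1
  x=-3.692: |R|=0.72846 <1
  x=-2.336: |R|=0.35911 <1
  x=-5.514: |R|=1.04479 >1
  x=-5.314: |R|=1.01664 >1
  x=-5.261: |R|=1.00896 >1
Interval (-5.2000, 0).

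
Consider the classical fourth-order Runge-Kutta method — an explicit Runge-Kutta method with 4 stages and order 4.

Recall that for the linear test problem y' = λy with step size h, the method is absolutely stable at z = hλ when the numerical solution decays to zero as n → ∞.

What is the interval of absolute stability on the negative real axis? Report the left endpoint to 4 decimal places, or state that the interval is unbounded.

(-2.7853, 0).

With y'=λy (z=hλ):
  order 4, 4-stage ⇒ R(z)=1+z+z^2/2+z^3/6+z^4/24
  (e.g. R(-1.22)=0.31386, |R|=0.31386)

Solve |R(x)|<1 on ℝ⁻.
x=-1.22: |R|=0.3139
|R(-2.92)|=1.2228 |R(-2.41)|=0.5667 |R(-1.87)|=0.2981
Bisect:
  x_lo=-3.4991 |R|=2.7287  x_hi=-0.1667 |R|=0.8464
  mid=-1.83292 |R|=0.29085 →hi
  mid=-2.66602 |R|=0.83456 →hi
  mid=-3.08257 |R|=1.54884 →lo
  mid=-2.87429 |R|=1.14268 →lo
  mid=-2.77015 |R|=0.97741 →hi
  mid=-2.82222 |R|=1.05712 →lo
  mid=-2.79619 |R|=1.01655 →lo
  mid=-2.78317 |R|=0.99680 →hi
  mid=-2.78968 |R|=1.00663 →lo
  mid=-2.78643 |R|=1.00171 →lo
  ...
  [-2.78541,-2.78521] ⇒ x*=-2.7853
So |R|<1 on (-2.7853, 0).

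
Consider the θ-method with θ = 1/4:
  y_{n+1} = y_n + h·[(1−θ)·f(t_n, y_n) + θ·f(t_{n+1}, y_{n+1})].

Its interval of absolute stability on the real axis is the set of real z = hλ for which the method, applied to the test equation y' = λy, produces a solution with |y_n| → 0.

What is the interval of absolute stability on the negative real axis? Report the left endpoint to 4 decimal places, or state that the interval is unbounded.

With y'=λy (z=hλ):
  y_{n+1} = y_n + z·[3/4·y_n + 1/4·y_{n+1}] ⇒ (1 − 1/4z)y_{n+1} = (1 + 3/4z)y_n
  Hence R(z) = (1 + 3/4z)/(1 − 1/4z).

Need |R(x)|<1, x<0.
x=-0.38: |R|=0.6530
R=−1: 1+3/4x = −1+1/4x ⇒ -1/2x=2 ⇒ x=2/(-1/2)=-4.0000
Confirm numerically:
  x=-3.814: |R|=0.95239 <1
  x=-3.264: |R|=0.79736 <1
  x=-2.477: |R|=0.52972 <1
  x=-2.391: |R|=0.49648 <1
  x=-4.446: |R|=1.10561 >1
  x=-4.373: |R|=1.08910 >1
Stable set (-4.0000, 0).

z∈(-4.0000,0).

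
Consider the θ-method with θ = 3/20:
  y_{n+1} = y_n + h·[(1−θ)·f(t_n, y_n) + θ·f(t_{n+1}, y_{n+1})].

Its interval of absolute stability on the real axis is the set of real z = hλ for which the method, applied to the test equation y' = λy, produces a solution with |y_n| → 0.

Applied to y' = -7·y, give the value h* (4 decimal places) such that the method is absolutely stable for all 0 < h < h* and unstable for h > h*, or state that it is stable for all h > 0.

Set f=λy, z=hλ:
  y_{n+1} = y_n + z·[17/20·y_n + 3/20·y_{n+1}] ⇒ (1 − 3/20z)y_{n+1} = (1 + 17/20z)y_n
  R(z) = (1 + 17/20z)/(1 − 3/20z).

Solve |R(x)|<1 on ℝ⁻.
x=-0.82: |R|=0.2698
R=−1: 1+17/20x = −1+3/20x ⇒ -7/10x=2 ⇒ x=2/(-7/10)=-2.8571
Confirm numerically:
  x=-2.265: |R|=0.69061 <1
  x=-1.571: |R|=0.27140 <1
  x=-1.153: |R|=0.01701 <1
  x=-3.095: |R|=1.11371 >1
  x=-2.922: |R|=1.03157 >1
So |R|<1 on (-2.8571, 0).

(-2.8571,0); λ=-7 ⇒ h* = (20/7)/7 = 0.4082.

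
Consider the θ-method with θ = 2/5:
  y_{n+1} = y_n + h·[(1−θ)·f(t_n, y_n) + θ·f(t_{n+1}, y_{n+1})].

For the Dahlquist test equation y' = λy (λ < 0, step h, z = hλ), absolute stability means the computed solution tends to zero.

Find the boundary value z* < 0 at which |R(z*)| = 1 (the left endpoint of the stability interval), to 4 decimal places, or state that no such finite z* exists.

left endpoint -10.0000.

Set f=λy, z=hλ:
  y_{n+1} = y_n + z·[3/5·y_n + 2/5·y_{n+1}] ⇒ (1 − 2/5z)y_{n+1} = (1 + 3/5z)y_n
  so R(z) = (1 + 3/5z)/(1 − 2/5z).

Find x<0 with |R(x)|<1.
x=-1.38: |R|=0.1108
R=−1: 1+3/5x = −1+2/5x ⇒ -1/5x=2 ⇒ x=2/(-1/5)=-10.0000
Confirm numerically:
  x=-9.790: |R|=0.99146 <1
  x=-6.723: |R|=0.82235 <1
  x=-4.653: |R|=0.62624 <1
  x=-4.511: |R|=0.60854 <1
  x=-10.516: |R|=1.01982 >1
  x=-10.416: |R|=1.01610 >1
Interval (-10.0000, 0).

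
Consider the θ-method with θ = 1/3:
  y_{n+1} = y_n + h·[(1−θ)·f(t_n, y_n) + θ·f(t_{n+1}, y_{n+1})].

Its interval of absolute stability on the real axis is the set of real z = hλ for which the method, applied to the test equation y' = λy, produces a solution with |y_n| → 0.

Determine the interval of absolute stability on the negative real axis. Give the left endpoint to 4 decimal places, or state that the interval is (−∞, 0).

(-6.0000, 0).

Test eqn y'=λy, z=hλ:
  y_{n+1} = y_n + z·[2/3·y_n + 1/3·y_{n+1}] ⇒ (1 − 1/3z)y_{n+1} = (1 + 2/3z)y_n
  R(z) = (1 + 2/3z)/(1 − 1/3z).

Find x<0 with |R(x)|<1.
x=-1.57: |R|=0.0306
R=−1: 1+2/3x = −1+1/3x ⇒ -1/3x=2 ⇒ x=2/(-1/3)=-6.0000
Confirm numerically:
  x=-3.750: |R|=0.66667 <1
  x=-3.635: |R|=0.64356 <1
  x=-2.973: |R|=0.49322 <1
  x=-2.600: |R|=0.39286 <1
  x=-6.464: |R|=1.04903 >1
  x=-6.437: |R|=1.04631 >1
So |R|<1 on (-6.0000, 0).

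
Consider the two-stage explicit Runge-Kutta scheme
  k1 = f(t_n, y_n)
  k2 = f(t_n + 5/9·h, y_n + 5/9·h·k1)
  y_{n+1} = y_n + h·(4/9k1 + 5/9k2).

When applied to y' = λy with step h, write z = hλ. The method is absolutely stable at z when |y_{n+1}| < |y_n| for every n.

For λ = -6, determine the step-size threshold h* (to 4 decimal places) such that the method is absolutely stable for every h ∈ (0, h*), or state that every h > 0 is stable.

Test eqn y'=λy, z=hλ:
  k1=λy_n ⇒ h·k1=z·y_n;  k2=λ(1+5/9z)y_n ⇒ h·k2=z(1+5/9z)y_n
  y_{n+1}/y_n = 1 + 4/9z + 5/9z(1+5/9z) = 1 + z + 25/81z²
  ⇒ R(z) = 1 + z + 25/81z².

Boundary: |R(x)|=1, x<0.
x=-0.91: |R|=0.3456
R=1: x+25/81x²=0 ⇒ x=−81/25=-3.2400; min R=1−1/(4·25/81)=0.1900>−1
Confirm numerically:
  x=-3.023: |R|=0.79753 <1
  x=-2.968: |R|=0.75083 <1
  x=-1.717: |R|=0.19290 <1
  x=-3.654: |R|=1.46690 >1
  x=-3.360: |R|=1.12444 >1
  x=-3.345: |R|=1.10840 >1
So |R|<1 on (-3.2400, 0).

(-3.2400,0); λ=-6 ⇒ h* = (81/25)/6 = 0.5400.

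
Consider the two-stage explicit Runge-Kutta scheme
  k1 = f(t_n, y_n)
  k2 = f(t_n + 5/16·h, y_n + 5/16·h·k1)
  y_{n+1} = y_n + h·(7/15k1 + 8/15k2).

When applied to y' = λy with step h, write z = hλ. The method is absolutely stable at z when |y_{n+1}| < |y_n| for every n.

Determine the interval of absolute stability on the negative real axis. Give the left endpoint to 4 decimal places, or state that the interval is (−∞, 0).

On y'=λy, z=hλ:
  k1=λy_n ⇒ h·k1=z·y_n;  k2=λ(1+5/16z)y_n ⇒ h·k2=z(1+5/16z)y_n
  y_{n+1}/y_n = 1 + 7/15z + 8/15z(1+5/16z) = 1 + z + 1/6z²
  R(z) = 1 + z + 1/6z².

Need |R(x)|<1, x<0.
x=-1.06: |R|=0.1273
R=1: x+1/6x²=0 ⇒ x=−6=-6.0000; min R=1−1/(4·1/6)=-0.5000>−1
Confirm numerically:
  x=-4.559: |R|=0.09492 <1
  x=-4.344: |R|=0.19894 <1
  x=-3.382: |R|=0.47568 <1
  x=-2.434: |R|=0.44661 <1
  x=-6.310: |R|=1.32602 >1
  x=-6.157: |R|=1.16111 >1
  x=-6.088: |R|=1.08929 >1
Stable set (-6.0000, 0).

z∈(-6.0000,0).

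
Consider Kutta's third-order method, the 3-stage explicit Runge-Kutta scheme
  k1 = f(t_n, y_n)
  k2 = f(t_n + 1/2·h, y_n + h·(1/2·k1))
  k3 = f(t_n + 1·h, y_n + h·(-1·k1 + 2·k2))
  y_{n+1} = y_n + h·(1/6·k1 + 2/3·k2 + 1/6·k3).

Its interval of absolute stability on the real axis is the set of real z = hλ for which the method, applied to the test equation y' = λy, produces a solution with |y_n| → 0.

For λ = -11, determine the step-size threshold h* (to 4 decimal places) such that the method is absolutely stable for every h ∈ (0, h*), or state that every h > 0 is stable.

Test eqn y'=λy, z=hλ:
  order 3, 3-stage ⇒ R(z)=1+z+z^2/2+z^3/6
  (e.g. R(-0.75)=0.46094, |R|=0.46094)

Boundary: |R(x)|=1, x<0.
x=-0.75: |R|=0.4609
|R(-1.77)|=0.1278 |R(-0.95)|=0.3584 |R(-0.57)|=0.5616
Bisect:
  x_lo=-2.8967 |R|=1.7523  x_hi=-0.2565 |R|=0.7736
  mid=-1.57664 |R|=0.01306 →hi
  mid=-2.23669 |R|=0.60025 →hi
  mid=-2.56672 |R|=1.09098 →lo
  mid=-2.40171 |R|=0.82653 →hi
  mid=-2.48421 |R|=0.95370 →hi
  mid=-2.52547 |R|=1.02104 →lo
  mid=-2.50484 |R|=0.98705 →hi
  mid=-2.51515 |R|=1.00396 →lo
  ...
  [-2.51290,-2.51274] ⇒ x*=-2.5127
So |R|<1 on (-2.5127, 0).

(-2.5127,0); λ=-11 ⇒ h* = 0.2284.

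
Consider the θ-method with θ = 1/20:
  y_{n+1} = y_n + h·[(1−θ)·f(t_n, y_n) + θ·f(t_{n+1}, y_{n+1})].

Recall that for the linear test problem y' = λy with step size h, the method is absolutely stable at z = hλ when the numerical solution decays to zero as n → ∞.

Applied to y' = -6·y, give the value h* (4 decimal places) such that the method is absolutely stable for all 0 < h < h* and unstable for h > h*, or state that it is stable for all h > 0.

Test eqn y'=λy, z=hλ:
  y_{n+1} = y_n + z·[19/20·y_n + 1/20·y_{n+1}] ⇒ (1 − 1/20z)y_{n+1} = (1 + 19/20z)y_n
  R(z) = (1 + 19/20z)/(1 − 1/20z).

Boundary: |R(x)|=1, x<0.
x=-0.41: |R|=0.5982
R=−1: 1+19/20x = −1+1/20x ⇒ -9/10x=2 ⇒ x=2/(-9/10)=-2.2222
Confirm numerically:
  x=-2.147: |R|=0.93886 <1
  x=-1.605: |R|=0.48577 <1
  x=-1.531: |R|=0.42214 <1
  x=-0.929: |R|=0.11224 <1
  x=-2.611: |R|=1.30950 >1
  x=-2.404: |R|=1.14605 >1
Interval (-2.2222, 0).

(-2.2222,0); λ=-6 ⇒ h* = (20/9)/6 = 0.3704.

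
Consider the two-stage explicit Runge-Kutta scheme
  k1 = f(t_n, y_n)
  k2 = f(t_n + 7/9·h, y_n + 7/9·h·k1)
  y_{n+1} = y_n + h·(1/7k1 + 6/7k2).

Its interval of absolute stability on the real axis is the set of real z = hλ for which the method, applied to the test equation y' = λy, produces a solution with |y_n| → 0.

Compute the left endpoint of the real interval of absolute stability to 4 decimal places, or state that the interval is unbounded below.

Set f=λy, z=hλ:
  k1=λy_n ⇒ h·k1=z·y_n;  k2=λ(1+7/9z)y_n ⇒ h·k2=z(1+7/9z)y_n
  y_{n+1}/y_n = 1 + 1/7z + 6/7z(1+7/9z) = 1 + z + 2/3z²
  so R(z) = 1 + z + 2/3z².

Find x<0 with |R(x)|<1.
x=-1.64: |R|=1.1531
R=1: x+2/3x²=0 ⇒ x=−3/2=-1.5000; min R=1−1/(4·2/3)=0.6250>−1
Confirm numerically:
  x=-1.354: |R|=0.86821 <1
  x=-1.234: |R|=0.78117 <1
  x=-0.837: |R|=0.63005 <1
  x=-1.843: |R|=1.42143 >1
  x=-1.606: |R|=1.11349 >1
So |R|<1 on (-1.5000, 0).

z* = -1.5000.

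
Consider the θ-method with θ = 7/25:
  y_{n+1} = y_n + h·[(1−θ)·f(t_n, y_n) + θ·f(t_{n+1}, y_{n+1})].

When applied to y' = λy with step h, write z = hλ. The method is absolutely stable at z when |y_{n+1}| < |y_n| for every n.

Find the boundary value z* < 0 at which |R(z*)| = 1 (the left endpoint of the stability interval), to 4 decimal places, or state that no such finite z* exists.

Set f=λy, z=hλ:
  y_{n+1} = y_n + z·[18/25·y_n + 7/25·y_{n+1}] ⇒ (1 − 7/25z)y_{n+1} = (1 + 18/25z)y_n
  R(z) = (1 + 18/25z)/(1 − 7/25z).

Boundary: |R(x)|=1, x<0.
x=-1.61: |R|=0.1097
R=−1: 1+18/25x = −1+7/25x ⇒ -11/25x=2 ⇒ x=2/(-11/25)=-4.5455
Confirm numerically:
  x=-4.031: |R|=0.89366 <1
  x=-2.748: |R|=0.55303 <1
  x=-2.677: |R|=0.53010 <1
  x=-2.185: |R|=0.35563 <1
  x=-4.963: |R|=1.07688 >1
  x=-4.651: |R|=1.02017 >1
  x=-4.630: |R|=1.01620 >1
Interval (-4.5455, 0).

left endpoint -4.5455.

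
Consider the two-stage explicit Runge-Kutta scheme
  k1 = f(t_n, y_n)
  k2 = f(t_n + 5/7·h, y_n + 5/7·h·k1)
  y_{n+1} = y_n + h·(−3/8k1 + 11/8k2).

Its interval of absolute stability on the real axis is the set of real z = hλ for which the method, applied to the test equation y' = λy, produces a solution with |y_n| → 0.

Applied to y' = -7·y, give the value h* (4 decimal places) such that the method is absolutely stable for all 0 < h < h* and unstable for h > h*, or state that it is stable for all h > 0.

(-1.0182,0); λ=-7 ⇒ h* = (56/55)/7 = 0.1455.

On y'=λy, z=hλ:
  k1=λy_n ⇒ h·k1=z·y_n;  k2=λ(1+5/7z)y_n ⇒ h·k2=z(1+5/7z)y_n
  y_{n+1}/y_n = 1 − 3/8z + 11/8z(1+5/7z) = 1 + z + 55/56z²
  Hence R(z) = 1 + z + 55/56z².

Solve |R(x)|<1 on ℝ⁻.
x=-0.94: |R|=0.9278
R=1: x+55/56x²=0 ⇒ x=−56/55=-1.0182; min R=1−1/(4·55/56)=0.7455>−1
Confirm numerically:
  x=-0.878: |R|=0.87912 <1
  x=-0.746: |R|=0.80058 <1
  x=-0.607: |R|=0.75487 <1
  x=-0.541: |R|=0.74645 <1
  x=-1.467: |R|=1.64666 >1
  x=-1.351: |R|=1.44161 >1
So |R|<1 on (-1.0182, 0).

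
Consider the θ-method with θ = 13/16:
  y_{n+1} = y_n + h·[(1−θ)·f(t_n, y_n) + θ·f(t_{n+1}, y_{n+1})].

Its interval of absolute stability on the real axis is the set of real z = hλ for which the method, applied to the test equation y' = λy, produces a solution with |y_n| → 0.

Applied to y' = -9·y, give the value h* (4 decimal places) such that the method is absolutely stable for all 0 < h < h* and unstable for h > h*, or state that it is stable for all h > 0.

interval (−∞, 0). Any h>0 works for λ=-9.

Set f=λy, z=hλ:
  y_{n+1} = y_n + z·[3/16·y_n + 13/16·y_{n+1}] ⇒ (1 − 13/16z)y_{n+1} = (1 + 3/16z)y_n
  R(z) = (1 + 3/16z)/(1 − 13/16z).

Solve |R(x)|<1 on ℝ⁻.
x=-0.56: |R|=0.6151
x=-2: |R|=0.2381
x=-10: |R|=0.0959
x=-100: |R|=0.2158
θ=13/16≥1/2 ⇒ |1+3/16x|<|1−13/16x| ∀x<0 ⇒ stable on all of ℝ⁻.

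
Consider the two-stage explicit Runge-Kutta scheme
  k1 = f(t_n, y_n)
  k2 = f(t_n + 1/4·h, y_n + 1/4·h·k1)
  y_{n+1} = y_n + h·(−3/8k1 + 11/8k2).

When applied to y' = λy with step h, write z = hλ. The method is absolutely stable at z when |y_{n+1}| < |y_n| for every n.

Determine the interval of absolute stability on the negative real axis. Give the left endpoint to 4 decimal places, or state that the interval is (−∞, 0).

(-2.9091, 0).

Set f=λy, z=hλ:
  k1=λy_n ⇒ h·k1=z·y_n;  k2=λ(1+1/4z)y_n ⇒ h·k2=z(1+1/4z)y_n
  y_{n+1}/y_n = 1 − 3/8z + 11/8z(1+1/4z) = 1 + z + 11/32z²
  so R(z) = 1 + z + 11/32z².

Solve |R(x)|<1 on ℝ⁻.
x=-1.12: |R|=0.3112
R=1: x+11/32x²=0 ⇒ x=−32/11=-2.9091; min R=1−1/(4·11/32)=0.2727>−1
Confirm numerically:
  x=-2.514: |R|=0.65857 <1
  x=-2.479: |R|=0.63350 <1
  x=-1.278: |R|=0.28344 <1
  x=-1.177: |R|=0.29921 <1
  x=-3.424: |R|=1.60605 >1
  x=-2.966: |R|=1.05802 >1
So |R|<1 on (-2.9091, 0).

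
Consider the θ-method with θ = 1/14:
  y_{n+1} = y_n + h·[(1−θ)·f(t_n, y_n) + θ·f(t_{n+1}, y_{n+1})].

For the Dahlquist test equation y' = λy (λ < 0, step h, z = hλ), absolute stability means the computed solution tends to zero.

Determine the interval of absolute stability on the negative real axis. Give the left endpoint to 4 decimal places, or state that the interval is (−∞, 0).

With y'=λy (z=hλ):
  y_{n+1} = y_n + z·[13/14·y_n + 1/14·y_{n+1}] ⇒ (1 − 1/14z)y_{n+1} = (1 + 13/14z)y_n
  so R(z) = (1 + 13/14z)/(1 − 1/14z).

Boundary: |R(x)|=1, x<0.
x=-1.07: |R|=0.0060
R=−1: 1+13/14x = −1+1/14x ⇒ -6/7x=2 ⇒ x=2/(-6/7)=-2.3333
Confirm numerically:
  x=-2.231: |R|=0.92434 <1
  x=-1.957: |R|=0.71699 <1
  x=-1.139: |R|=0.05331 <1
  x=-2.881: |R|=1.38931 >1
  x=-2.656: |R|=1.23247 >1
So |R|<1 on (-2.3333, 0).

z∈(-2.3333,0).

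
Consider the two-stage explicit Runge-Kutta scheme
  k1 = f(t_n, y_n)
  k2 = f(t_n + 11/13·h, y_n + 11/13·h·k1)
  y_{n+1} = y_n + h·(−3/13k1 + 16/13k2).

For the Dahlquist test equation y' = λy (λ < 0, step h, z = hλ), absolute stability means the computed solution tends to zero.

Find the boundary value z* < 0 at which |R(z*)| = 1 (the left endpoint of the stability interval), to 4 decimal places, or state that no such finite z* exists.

With y'=λy (z=hλ):
  k1=λy_n ⇒ h·k1=z·y_n;  k2=λ(1+11/13z)y_n ⇒ h·k2=z(1+11/13z)y_n
  y_{n+1}/y_n = 1 − 3/13z + 16/13z(1+11/13z) = 1 + z + 176/169z²
  so R(z) = 1 + z + 176/169z².

Need |R(x)|<1, x<0.
x=-1.6: |R|=2.0660
R=1: x+176/169x²=0 ⇒ x=−169/176=-0.9602; min R=1−1/(4·176/169)=0.7599>−1
Confirm numerically:
  x=-0.813: |R|=0.87535 <1
  x=-0.728: |R|=0.82394 <1
  x=-0.574: |R|=0.76912 <1
  x=-0.404: |R|=0.76598 <1
  x=-1.290: |R|=1.44303 >1
  x=-1.224: |R|=1.33623 >1
Stable set (-0.9602, 0).

left endpoint -0.9602.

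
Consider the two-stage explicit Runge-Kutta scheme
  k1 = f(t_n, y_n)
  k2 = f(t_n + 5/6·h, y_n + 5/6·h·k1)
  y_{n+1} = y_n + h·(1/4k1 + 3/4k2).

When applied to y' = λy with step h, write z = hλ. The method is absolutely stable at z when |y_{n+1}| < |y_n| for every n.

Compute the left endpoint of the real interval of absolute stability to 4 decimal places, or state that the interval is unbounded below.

z* = -1.6000.

Set f=λy, z=hλ:
  k1=λy_n ⇒ h·k1=z·y_n;  k2=λ(1+5/6z)y_n ⇒ h·k2=z(1+5/6z)y_n
  y_{n+1}/y_n = 1 + 1/4z + 3/4z(1+5/6z) = 1 + z + 5/8z²
  Hence R(z) = 1 + z + 5/8z².

Find x<0 with |R(x)|<1.
x=-0.35: |R|=0.7266
R=1: x+5/8x²=0 ⇒ x=−8/5=-1.6000; min R=1−1/(4·5/8)=0.6000>−1
Confirm numerically:
  x=-1.402: |R|=0.82650 <1
  x=-1.357: |R|=0.79391 <1
  x=-0.730: |R|=0.60306 <1
  x=-2.006: |R|=1.50902 >1
  x=-1.899: |R|=1.35488 >1
  x=-1.751: |R|=1.16525 >1
Interval (-1.6000, 0).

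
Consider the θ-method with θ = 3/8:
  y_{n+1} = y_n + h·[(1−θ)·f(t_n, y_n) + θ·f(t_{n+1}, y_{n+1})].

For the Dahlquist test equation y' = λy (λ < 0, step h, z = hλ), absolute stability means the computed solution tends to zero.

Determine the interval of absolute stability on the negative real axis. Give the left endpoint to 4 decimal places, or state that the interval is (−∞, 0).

Set f=λy, z=hλ:
  y_{n+1} = y_n + z·[5/8·y_n + 3/8·y_{n+1}] ⇒ (1 − 3/8z)y_{n+1} = (1 + 5/8z)y_n
  so R(z) = (1 + 5/8z)/(1 − 3/8z).

Solve |R(x)|<1 on ℝ⁻.
x=-1.28: |R|=0.1351
R=−1: 1+5/8x = −1+3/8x ⇒ -1/4x=2 ⇒ x=2/(-1/4)=-8.0000
Confirm numerically:
  x=-7.830: |R|=0.98920 <1
  x=-7.214: |R|=0.94697 <1
  x=-5.469: |R|=0.79260 <1
  x=-3.337: |R|=0.48221 <1
  x=-8.499: |R|=1.02979 >1
  x=-8.402: |R|=1.02421 >1
  x=-8.221: |R|=1.01353 >1
Stable set (-8.0000, 0).

(-8.0000, 0).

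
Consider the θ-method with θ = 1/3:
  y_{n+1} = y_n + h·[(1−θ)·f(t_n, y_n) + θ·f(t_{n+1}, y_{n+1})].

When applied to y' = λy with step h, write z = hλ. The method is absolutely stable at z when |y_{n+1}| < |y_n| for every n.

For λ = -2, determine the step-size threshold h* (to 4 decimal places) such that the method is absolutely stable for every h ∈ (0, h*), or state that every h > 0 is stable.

(-6.0000,0); λ=-2 ⇒ h* = (6)/2 = 3.0000.

Test eqn y'=λy, z=hλ:
  y_{n+1} = y_n + z·[2/3·y_n + 1/3·y_{n+1}] ⇒ (1 − 1/3z)y_{n+1} = (1 + 2/3z)y_n
  ⇒ R(z) = (1 + 2/3z)/(1 − 1/3z).

Find x<0 with |R(x)|<1.
x=-0.65: |R|=0.4658
R=−1: 1+2/3x = −1+1/3x ⇒ -1/3x=2 ⇒ x=2/(-1/3)=-6.0000
Confirm numerically:
  x=-5.158: |R|=0.89679 <1
  x=-4.928: |R|=0.86478 <1
  x=-3.485: |R|=0.61218 <1
  x=-2.475: |R|=0.35616 <1
  x=-6.226: |R|=1.02450 >1
  x=-6.187: |R|=1.02035 >1
So |R|<1 on (-6.0000, 0).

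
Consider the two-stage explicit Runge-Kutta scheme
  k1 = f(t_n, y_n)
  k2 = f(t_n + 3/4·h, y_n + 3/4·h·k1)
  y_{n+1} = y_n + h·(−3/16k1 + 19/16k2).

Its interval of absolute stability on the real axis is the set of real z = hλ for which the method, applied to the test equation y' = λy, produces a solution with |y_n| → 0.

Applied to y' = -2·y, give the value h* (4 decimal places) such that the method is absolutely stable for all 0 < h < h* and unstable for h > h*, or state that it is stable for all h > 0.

(-1.1228,0); λ=-2 ⇒ h* = (64/57)/2 = 0.5614.

On y'=λy, z=hλ:
  k1=λy_n ⇒ h·k1=z·y_n;  k2=λ(1+3/4z)y_n ⇒ h·k2=z(1+3/4z)y_n
  y_{n+1}/y_n = 1 − 3/16z + 19/16z(1+3/4z) = 1 + z + 57/64z²
  ⇒ R(z) = 1 + z + 57/64z².

Boundary: |R(x)|=1, x<0.
x=-0.86: |R|=0.7987
R=1: x+57/64x²=0 ⇒ x=−64/57=-1.1228; min R=1−1/(4·57/64)=0.7193>−1
Confirm numerically:
  x=-0.830: |R|=0.78355 <1
  x=-0.669: |R|=0.72961 <1
  x=-0.522: |R|=0.72068 <1
  x=-1.492: |R|=1.49059 >1
  x=-1.480: |R|=1.47083 >1
Stable set (-1.1228, 0).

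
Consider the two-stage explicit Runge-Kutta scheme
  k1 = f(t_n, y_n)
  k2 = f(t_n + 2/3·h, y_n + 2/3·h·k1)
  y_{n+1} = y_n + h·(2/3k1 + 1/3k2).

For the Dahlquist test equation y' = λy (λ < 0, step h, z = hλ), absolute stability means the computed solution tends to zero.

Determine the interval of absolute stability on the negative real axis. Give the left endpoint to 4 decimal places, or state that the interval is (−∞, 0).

(-4.5000, 0).

With y'=λy (z=hλ):
  k1=λy_n ⇒ h·k1=z·y_n;  k2=λ(1+2/3z)y_n ⇒ h·k2=z(1+2/3z)y_n
  y_{n+1}/y_n = 1 + 2/3z + 1/3z(1+2/3z) = 1 + z + 2/9z²
  R(z) = 1 + z + 2/9z².

Need |R(x)|<1, x<0.
x=-1.07: |R|=0.1844
R=1: x+2/9x²=0 ⇒ x=−9/2=-4.5000; min R=1−1/(4·2/9)=-0.1250>−1
Confirm numerically:
  x=-3.900: |R|=0.48000 <1
  x=-3.526: |R|=0.23682 <1
  x=-2.665: |R|=0.08673 <1
  x=-2.056: |R|=0.11664 <1
  x=-5.022: |R|=1.58255 >1
  x=-4.817: |R|=1.33933 >1
  x=-4.615: |R|=1.11794 >1
Stable set (-4.5000, 0).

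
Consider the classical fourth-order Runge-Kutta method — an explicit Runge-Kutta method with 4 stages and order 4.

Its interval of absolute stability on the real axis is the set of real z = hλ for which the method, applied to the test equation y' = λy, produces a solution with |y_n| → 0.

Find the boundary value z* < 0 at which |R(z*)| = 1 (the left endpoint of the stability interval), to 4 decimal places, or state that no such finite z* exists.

Test eqn y'=λy, z=hλ:
  order 4, 4-stage ⇒ R(z)=1+z+z^2/2+z^3/6+z^4/24
  (e.g. R(-1.08)=0.34994, |R|=0.34994)

Find x<0 with |R(x)|<1.
x=-1.08: |R|=0.3499
|R(-3.12)|=1.6336 |R(-3.01)|=1.3951 |R(-2.58)|=0.7321
Bisect:
  x_lo=-3.4902 |R|=2.6975  x_hi=-0.1822 |R|=0.8335
  mid=-1.83619 |R|=0.29145 →hi
  mid=-2.66321 |R|=0.83100 →hi
  mid=-3.07671 |R|=1.53593 →lo
  mid=-2.86996 |R|=1.13533 →lo
  mid=-2.76658 |R|=0.97215 →hi
  mid=-2.81827 |R|=1.05087 →lo
  mid=-2.79243 |R|=1.01081 →lo
  ...
  [-2.78536,-2.78516] ⇒ x*=-2.7853
Stable set (-2.7853, 0).

left endpoint -2.7853.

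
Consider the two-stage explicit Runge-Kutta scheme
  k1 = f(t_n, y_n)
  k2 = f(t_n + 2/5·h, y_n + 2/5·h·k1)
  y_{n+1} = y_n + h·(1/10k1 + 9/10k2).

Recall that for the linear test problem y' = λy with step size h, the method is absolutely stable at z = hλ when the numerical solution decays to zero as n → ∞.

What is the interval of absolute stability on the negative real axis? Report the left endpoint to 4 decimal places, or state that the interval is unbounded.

(-2.7778, 0).

With y'=λy (z=hλ):
  k1=λy_n ⇒ h·k1=z·y_n;  k2=λ(1+2/5z)y_n ⇒ h·k2=z(1+2/5z)y_n
  y_{n+1}/y_n = 1 + 1/10z + 9/10z(1+2/5z) = 1 + z + 9/25z²
  ⇒ R(z) = 1 + z + 9/25z².

Find x<0 with |R(x)|<1.
x=-0.36: |R|=0.6867
R=1: x+9/25x²=0 ⇒ x=−25/9=-2.7778; min R=1−1/(4·9/25)=0.3056>−1
Confirm numerically:
  x=-2.172: |R|=0.52633 <1
  x=-1.909: |R|=0.40294 <1
  x=-1.822: |R|=0.37309 <1
  x=-3.102: |R|=1.36207 >1
  x=-2.869: |R|=1.09422 >1
So |R|<1 on (-2.7778, 0).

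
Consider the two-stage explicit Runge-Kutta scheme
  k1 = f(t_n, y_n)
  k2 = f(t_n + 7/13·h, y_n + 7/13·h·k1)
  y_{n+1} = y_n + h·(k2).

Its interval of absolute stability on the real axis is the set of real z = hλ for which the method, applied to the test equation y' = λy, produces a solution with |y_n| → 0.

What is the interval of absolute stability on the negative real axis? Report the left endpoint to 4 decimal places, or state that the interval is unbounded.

On y'=λy, z=hλ:
  k1=λy_n ⇒ h·k1=z·y_n;  k2=λ(1+7/13z)y_n ⇒ h·k2=z(1+7/13z)y_n
  y_{n+1}/y_n = 1 + z(1+7/13z) = 1 + z + 7/13z²
  ⇒ R(z) = 1 + z + 7/13z².

Need |R(x)|<1, x<0.
x=-1.8: |R|=0.9446
R=1: x+7/13x²=0 ⇒ x=−13/7=-1.8571; min R=1−1/(4·7/13)=0.5357>−1
Confirm numerically:
  x=-1.782: |R|=0.92790 <1
  x=-1.627: |R|=0.79838 <1
  x=-1.553: |R|=0.74567 <1
  x=-0.847: |R|=0.53930 <1
  x=-2.446: |R|=1.77557 >1
  x=-2.392: |R|=1.68890 >1
  x=-2.363: |R|=1.64364 >1
So |R|<1 on (-1.8571, 0).

z∈(-1.8571,0).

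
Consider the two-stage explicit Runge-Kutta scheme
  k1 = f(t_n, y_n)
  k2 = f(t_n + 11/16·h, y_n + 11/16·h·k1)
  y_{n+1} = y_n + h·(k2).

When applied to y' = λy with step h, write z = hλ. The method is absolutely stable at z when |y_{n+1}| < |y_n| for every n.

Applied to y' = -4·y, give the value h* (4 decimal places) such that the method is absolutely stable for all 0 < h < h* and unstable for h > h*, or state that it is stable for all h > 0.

(-1.4545,0); λ=-4 ⇒ h* = (16/11)/4 = 0.3636.

On y'=λy, z=hλ:
  k1=λy_n ⇒ h·k1=z·y_n;  k2=λ(1+11/16z)y_n ⇒ h·k2=z(1+11/16z)y_n
  y_{n+1}/y_n = 1 + z(1+11/16z) = 1 + z + 11/16z²
  ⇒ R(z) = 1 + z + 11/16z².

Need |R(x)|<1, x<0.
x=-1.74: |R|=1.3415
R=1: x+11/16x²=0 ⇒ x=−16/11=-1.4545; min R=1−1/(4·11/16)=0.6364>−1
Confirm numerically:
  x=-1.432: |R|=0.97780 <1
  x=-1.169: |R|=0.77051 <1
  x=-1.151: |R|=0.75980 <1
  x=-0.727: |R|=0.63636 <1
  x=-1.960: |R|=1.68110 >1
  x=-1.811: |R|=1.44381 >1
  x=-1.524: |R|=1.07277 >1
Interval (-1.4545, 0).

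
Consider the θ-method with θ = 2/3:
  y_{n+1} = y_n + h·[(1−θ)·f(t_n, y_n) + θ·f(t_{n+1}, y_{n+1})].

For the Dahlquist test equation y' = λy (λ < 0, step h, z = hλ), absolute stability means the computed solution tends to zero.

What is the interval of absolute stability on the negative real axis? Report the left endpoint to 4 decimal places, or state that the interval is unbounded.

unbounded; (−∞, 0).

On y'=λy, z=hλ:
  y_{n+1} = y_n + z·[1/3·y_n + 2/3·y_{n+1}] ⇒ (1 − 2/3z)y_{n+1} = (1 + 1/3z)y_n
  so R(z) = (1 + 1/3z)/(1 − 2/3z).

Need |R(x)|<1, x<0.
x=-0.79: |R|=0.4825
x=-2: |R|=0.1429
x=-10: |R|=0.3043
x=-100: |R|=0.4778
θ=2/3≥1/2 ⇒ |1+1/3x|<|1−2/3x| ∀x<0 ⇒ stable on all of ℝ⁻.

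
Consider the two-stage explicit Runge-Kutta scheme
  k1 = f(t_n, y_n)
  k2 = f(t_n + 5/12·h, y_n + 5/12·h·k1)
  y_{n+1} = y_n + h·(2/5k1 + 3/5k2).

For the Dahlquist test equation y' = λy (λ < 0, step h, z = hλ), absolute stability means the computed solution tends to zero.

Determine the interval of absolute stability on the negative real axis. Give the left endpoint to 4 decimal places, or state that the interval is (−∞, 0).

Test eqn y'=λy, z=hλ:
  k1=λy_n ⇒ h·k1=z·y_n;  k2=λ(1+5/12z)y_n ⇒ h·k2=z(1+5/12z)y_n
  y_{n+1}/y_n = 1 + 2/5z + 3/5z(1+5/12z) = 1 + z + 1/4z²
  Hence R(z) = 1 + z + 1/4z².

Find x<0 with |R(x)|<1.
x=-0.32: |R|=0.7056
R=1: x+1/4x²=0 ⇒ x=−4=-4.0000; min R=1−1/(4·1/4)=0.0000>−1
Confirm numerically:
  x=-3.529: |R|=0.58446 <1
  x=-2.680: |R|=0.11560 <1
  x=-2.322: |R|=0.02592 <1
  x=-1.821: |R|=0.00801 <1
  x=-4.327: |R|=1.35373 >1
  x=-4.226: |R|=1.23877 >1
So |R|<1 on (-4.0000, 0).

(-4.0000, 0).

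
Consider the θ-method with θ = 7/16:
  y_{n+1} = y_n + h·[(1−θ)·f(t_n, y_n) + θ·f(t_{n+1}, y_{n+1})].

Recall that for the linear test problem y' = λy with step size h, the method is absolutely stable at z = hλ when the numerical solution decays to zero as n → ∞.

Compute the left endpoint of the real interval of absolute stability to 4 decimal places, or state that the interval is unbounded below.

On y'=λy, z=hλ:
  y_{n+1} = y_n + z·[9/16·y_n + 7/16·y_{n+1}] ⇒ (1 − 7/16z)y_{n+1} = (1 + 9/16z)y_n
  Hence R(z) = (1 + 9/16z)/(1 − 7/16z).

Need |R(x)|<1, x<0.
x=-0.33: |R|=0.7116
R=−1: 1+9/16x = −1+7/16x ⇒ -1/8x=2 ⇒ x=2/(-1/8)=-16.0000
Confirm numerically:
  x=-15.379: |R|=0.98996 <1
  x=-12.336: |R|=0.92840 <1
  x=-8.442: |R|=0.79871 <1
  x=-8.121: |R|=0.78368 <1
  x=-16.333: |R|=1.00511 >1
  x=-16.100: |R|=1.00155 >1
Interval (-16.0000, 0).

z* = -16.0000.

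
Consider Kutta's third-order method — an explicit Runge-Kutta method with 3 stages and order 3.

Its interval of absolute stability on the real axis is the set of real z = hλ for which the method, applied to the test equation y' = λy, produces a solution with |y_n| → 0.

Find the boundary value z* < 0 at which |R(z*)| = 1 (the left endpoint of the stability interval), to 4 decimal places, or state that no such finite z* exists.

left endpoint -2.5127.

On y'=λy, z=hλ:
  order 3, 3-stage ⇒ R(z)=1+z+z^2/2+z^3/6
  (e.g. R(-0.81)=0.42948, |R|=0.42948)

Find x<0 with |R(x)|<1.
x=-0.81: |R|=0.4295
|R(-2.14)|=0.4836 |R(-2.09)|=0.4275 |R(-1.2)|=0.2320
Bisect:
  x_lo=-3.1317 |R|=2.3469  x_hi=-0.2581 |R|=0.7723
  mid=-1.69491 |R|=0.07005 →hi
  mid=-2.41329 |R|=0.84380 →hi
  mid=-2.77249 |R|=1.48101 →lo
  mid=-2.59289 |R|=1.13672 →lo
  mid=-2.50309 |R|=0.98420 →hi
  mid=-2.54799 |R|=1.05890 →lo
  mid=-2.52554 |R|=1.02116 →lo
  mid=-2.51432 |R|=1.00259 →lo
  mid=-2.50870 |R|=0.99337 →hi
  ...
  [-2.51291,-2.51274] ⇒ x*=-2.5127
Interval (-2.5127, 0).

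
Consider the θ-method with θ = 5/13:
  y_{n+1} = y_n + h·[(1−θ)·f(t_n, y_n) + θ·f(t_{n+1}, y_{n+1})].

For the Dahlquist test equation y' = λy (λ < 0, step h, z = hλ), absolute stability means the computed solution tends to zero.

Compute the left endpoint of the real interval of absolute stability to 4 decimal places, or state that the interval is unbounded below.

z* = -8.6667.

With y'=λy (z=hλ):
  y_{n+1} = y_n + z·[8/13·y_n + 5/13·y_{n+1}] ⇒ (1 − 5/13z)y_{n+1} = (1 + 8/13z)y_n
  ⇒ R(z) = (1 + 8/13z)/(1 − 5/13z).

Boundary: |R(x)|=1, x<0.
x=-0.94: |R|=0.3096
R=−1: 1+8/13x = −1+5/13x ⇒ -3/13x=2 ⇒ x=2/(-3/13)=-8.6667
Confirm numerically:
  x=-8.160: |R|=0.97175 <1
  x=-8.060: |R|=0.96585 <1
  x=-7.780: |R|=0.94875 <1
  x=-4.861: |R|=0.69396 <1
  x=-8.954: |R|=1.01492 >1
  x=-8.853: |R|=1.00976 >1
  x=-8.730: |R|=1.00335 >1
Interval (-8.6667, 0).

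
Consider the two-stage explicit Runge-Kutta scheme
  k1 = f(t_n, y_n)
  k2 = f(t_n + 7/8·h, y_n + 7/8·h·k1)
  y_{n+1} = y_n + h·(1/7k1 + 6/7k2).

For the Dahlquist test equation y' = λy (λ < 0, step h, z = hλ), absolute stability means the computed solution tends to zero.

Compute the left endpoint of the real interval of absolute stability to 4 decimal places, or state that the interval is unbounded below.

Test eqn y'=λy, z=hλ:
  k1=λy_n ⇒ h·k1=z·y_n;  k2=λ(1+7/8z)y_n ⇒ h·k2=z(1+7/8z)y_n
  y_{n+1}/y_n = 1 + 1/7z + 6/7z(1+7/8z) = 1 + z + 3/4z²
  R(z) = 1 + z + 3/4z².

Need |R(x)|<1, x<0.
x=-0.79: |R|=0.6781
R=1: x+3/4x²=0 ⇒ x=−4/3=-1.3333; min R=1−1/(4·3/4)=0.6667>−1
Confirm numerically:
  x=-1.202: |R|=0.88160 <1
  x=-1.125: |R|=0.82422 <1
  x=-0.614: |R|=0.66875 <1
  x=-1.731: |R|=1.51627 >1
  x=-1.473: |R|=1.15430 >1
So |R|<1 on (-1.3333, 0).

z* = -1.3333.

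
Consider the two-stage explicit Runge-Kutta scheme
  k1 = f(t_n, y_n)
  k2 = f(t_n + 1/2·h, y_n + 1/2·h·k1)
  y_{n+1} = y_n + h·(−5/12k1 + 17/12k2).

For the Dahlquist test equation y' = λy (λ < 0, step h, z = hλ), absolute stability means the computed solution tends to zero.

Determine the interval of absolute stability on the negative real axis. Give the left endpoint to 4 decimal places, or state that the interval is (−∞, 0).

z∈(-1.4118,0).

With y'=λy (z=hλ):
  k1=λy_n ⇒ h·k1=z·y_n;  k2=λ(1+1/2z)y_n ⇒ h·k2=z(1+1/2z)y_n
  y_{n+1}/y_n = 1 − 5/12z + 17/12z(1+1/2z) = 1 + z + 17/24z²
  ⇒ R(z) = 1 + z + 17/24z².

Boundary: |R(x)|=1, x<0.
x=-1.19: |R|=0.8131
R=1: x+17/24x²=0 ⇒ x=−24/17=-1.4118; min R=1−1/(4·17/24)=0.6471>−1
Confirm numerically:
  x=-1.317: |R|=0.91160 <1
  x=-1.144: |R|=0.78302 <1
  x=-1.126: |R|=0.77208 <1
  x=-1.948: |R|=1.73992 >1
  x=-1.790: |R|=1.47957 >1
  x=-1.778: |R|=1.46124 >1
Interval (-1.4118, 0).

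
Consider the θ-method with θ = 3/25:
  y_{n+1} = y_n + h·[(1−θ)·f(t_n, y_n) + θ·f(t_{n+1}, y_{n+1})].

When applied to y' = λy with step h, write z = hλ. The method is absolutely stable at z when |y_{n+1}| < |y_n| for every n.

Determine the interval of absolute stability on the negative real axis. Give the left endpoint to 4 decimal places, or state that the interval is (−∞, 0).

With y'=λy (z=hλ):
  y_{n+1} = y_n + z·[22/25·y_n + 3/25·y_{n+1}] ⇒ (1 − 3/25z)y_{n+1} = (1 + 22/25z)y_n
  ⇒ R(z) = (1 + 22/25z)/(1 − 3/25z).

Boundary: |R(x)|=1, x<0.
x=-1.51: |R|=0.2784
R=−1: 1+22/25x = −1+3/25x ⇒ -19/25x=2 ⇒ x=2/(-19/25)=-2.6316
Confirm numerically:
  x=-2.045: |R|=0.64204 <1
  x=-1.707: |R|=0.41679 <1
  x=-1.174: |R|=0.02903 <1
  x=-3.186: |R|=1.30482 >1
  x=-3.137: |R|=1.27907 >1
Stable set (-2.6316, 0).

(-2.6316, 0).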